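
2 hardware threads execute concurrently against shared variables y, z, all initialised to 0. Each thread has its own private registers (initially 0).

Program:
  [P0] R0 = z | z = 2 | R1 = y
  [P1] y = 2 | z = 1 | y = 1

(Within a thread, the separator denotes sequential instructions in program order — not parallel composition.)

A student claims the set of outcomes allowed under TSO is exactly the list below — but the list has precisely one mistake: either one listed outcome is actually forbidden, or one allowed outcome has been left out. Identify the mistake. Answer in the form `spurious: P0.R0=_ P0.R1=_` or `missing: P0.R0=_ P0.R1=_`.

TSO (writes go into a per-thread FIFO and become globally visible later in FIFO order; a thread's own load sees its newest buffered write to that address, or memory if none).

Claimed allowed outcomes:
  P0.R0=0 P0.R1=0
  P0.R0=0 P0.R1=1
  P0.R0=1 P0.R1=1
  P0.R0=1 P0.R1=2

missing: P0.R0=0 P0.R1=2

outcome vector order: (P0.R0,P0.R1)
[TSO] allowed = {00, 01, 02, 11, 12}
TSO∖claimed = {02}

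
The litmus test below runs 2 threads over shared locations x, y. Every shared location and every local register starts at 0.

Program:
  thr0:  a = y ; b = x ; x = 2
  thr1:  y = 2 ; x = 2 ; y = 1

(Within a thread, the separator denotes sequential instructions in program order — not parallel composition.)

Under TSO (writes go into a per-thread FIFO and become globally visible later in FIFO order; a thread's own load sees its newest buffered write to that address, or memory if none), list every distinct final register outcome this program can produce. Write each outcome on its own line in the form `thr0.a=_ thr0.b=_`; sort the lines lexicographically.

outcome vector order: (thr0.a,thr0.b)
|TSO outcomes| = 5

thr0.a=0 thr0.b=0
thr0.a=0 thr0.b=2
thr0.a=1 thr0.b=2
thr0.a=2 thr0.b=0
thr0.a=2 thr0.b=2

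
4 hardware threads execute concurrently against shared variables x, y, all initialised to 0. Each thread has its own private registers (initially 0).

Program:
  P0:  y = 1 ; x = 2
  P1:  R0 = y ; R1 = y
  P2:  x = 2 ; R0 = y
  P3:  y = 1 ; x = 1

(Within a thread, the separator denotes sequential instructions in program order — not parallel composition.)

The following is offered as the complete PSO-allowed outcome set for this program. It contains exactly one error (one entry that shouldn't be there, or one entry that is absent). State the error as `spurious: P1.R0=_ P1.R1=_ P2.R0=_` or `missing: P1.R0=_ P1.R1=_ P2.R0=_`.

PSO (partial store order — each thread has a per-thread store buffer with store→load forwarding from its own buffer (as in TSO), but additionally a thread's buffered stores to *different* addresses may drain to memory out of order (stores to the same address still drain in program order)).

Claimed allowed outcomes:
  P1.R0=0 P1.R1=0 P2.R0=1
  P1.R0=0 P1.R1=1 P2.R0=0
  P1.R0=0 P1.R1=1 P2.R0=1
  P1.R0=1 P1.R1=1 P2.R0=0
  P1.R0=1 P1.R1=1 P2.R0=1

missing: P1.R0=0 P1.R1=0 P2.R0=0

outcome vector order: (P1.R0,P1.R1,P2.R0)
PSO (6): 000, 001, 010, 011, 110, 111
PSO∖claimed = {000}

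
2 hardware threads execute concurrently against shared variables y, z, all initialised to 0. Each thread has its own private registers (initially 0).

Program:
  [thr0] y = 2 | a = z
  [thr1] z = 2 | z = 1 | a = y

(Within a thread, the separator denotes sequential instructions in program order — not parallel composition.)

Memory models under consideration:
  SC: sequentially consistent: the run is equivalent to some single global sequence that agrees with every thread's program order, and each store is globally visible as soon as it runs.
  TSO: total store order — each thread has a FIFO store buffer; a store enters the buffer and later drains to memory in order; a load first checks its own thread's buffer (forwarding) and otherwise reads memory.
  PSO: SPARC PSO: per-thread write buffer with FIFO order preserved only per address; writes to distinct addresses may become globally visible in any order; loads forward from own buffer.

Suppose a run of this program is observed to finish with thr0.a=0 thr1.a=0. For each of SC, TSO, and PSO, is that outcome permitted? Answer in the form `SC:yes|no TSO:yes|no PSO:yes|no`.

outcome vector order: (thr0.a,thr1.a)
SC: 4 outcomes — {(0,2); (1,0); (1,2); (2,2)}
TSO: 6 outcomes — {(0,0); (0,2); (1,0); (1,2); (2,0); (2,2)}
PSO: 6 outcomes — {(0,0); (0,2); (1,0); (1,2); (2,0); (2,2)}
target (0,0) ∈ {TSO,PSO}

SC:no TSO:yes PSO:yes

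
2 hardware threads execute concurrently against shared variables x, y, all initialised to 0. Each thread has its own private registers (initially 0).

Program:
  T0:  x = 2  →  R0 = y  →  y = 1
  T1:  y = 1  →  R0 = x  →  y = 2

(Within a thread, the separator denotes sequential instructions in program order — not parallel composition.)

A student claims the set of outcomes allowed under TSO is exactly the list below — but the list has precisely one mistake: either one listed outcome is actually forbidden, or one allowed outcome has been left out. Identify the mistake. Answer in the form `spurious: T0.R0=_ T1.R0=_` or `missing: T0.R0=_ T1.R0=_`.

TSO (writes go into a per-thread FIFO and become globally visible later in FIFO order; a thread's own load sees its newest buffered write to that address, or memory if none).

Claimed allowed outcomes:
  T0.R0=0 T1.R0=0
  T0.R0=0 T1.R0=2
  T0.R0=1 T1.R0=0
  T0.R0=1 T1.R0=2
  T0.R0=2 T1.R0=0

outcome vector order: (T0.R0,T1.R0)
[TSO] allowed = {0/0, 0/2, 1/0, 1/2, 2/0, 2/2}
TSO∖claimed = {2/2}

missing: T0.R0=2 T1.R0=2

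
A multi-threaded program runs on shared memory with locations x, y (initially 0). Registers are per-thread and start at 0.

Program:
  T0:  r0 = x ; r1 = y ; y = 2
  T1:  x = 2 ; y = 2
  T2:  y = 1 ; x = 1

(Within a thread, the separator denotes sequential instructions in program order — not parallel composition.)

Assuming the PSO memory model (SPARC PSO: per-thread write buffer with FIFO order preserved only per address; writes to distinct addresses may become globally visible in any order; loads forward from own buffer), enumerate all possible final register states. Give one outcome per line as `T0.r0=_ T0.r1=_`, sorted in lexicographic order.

T0.r0=0 T0.r1=0
T0.r0=0 T0.r1=1
T0.r0=0 T0.r1=2
T0.r0=1 T0.r1=0
T0.r0=1 T0.r1=1
T0.r0=1 T0.r1=2
T0.r0=2 T0.r1=0
T0.r0=2 T0.r1=1
T0.r0=2 T0.r1=2

outcome vector order: (T0.r0,T0.r1)
|PSO outcomes| = 9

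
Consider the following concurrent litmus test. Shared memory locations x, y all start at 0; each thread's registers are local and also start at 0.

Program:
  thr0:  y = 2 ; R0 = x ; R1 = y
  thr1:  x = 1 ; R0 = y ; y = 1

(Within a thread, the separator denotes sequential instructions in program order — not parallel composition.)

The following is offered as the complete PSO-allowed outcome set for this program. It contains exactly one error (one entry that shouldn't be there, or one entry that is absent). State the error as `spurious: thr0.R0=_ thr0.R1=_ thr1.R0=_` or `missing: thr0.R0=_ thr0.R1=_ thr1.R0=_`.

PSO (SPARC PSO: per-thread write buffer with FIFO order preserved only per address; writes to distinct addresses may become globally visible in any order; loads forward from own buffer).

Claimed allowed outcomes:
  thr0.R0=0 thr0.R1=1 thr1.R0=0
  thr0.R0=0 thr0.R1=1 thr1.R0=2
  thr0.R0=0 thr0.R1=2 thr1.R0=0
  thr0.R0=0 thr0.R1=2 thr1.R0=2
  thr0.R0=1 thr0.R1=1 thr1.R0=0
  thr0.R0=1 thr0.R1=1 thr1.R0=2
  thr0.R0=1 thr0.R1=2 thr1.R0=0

missing: thr0.R0=1 thr0.R1=2 thr1.R0=2

outcome vector order: (thr0.R0,thr0.R1,thr1.R0)
[PSO] allowed = {0/1/0, 0/1/2, 0/2/0, 0/2/2, 1/1/0, 1/1/2, 1/2/0, 1/2/2}
PSO∖claimed = {1/2/2}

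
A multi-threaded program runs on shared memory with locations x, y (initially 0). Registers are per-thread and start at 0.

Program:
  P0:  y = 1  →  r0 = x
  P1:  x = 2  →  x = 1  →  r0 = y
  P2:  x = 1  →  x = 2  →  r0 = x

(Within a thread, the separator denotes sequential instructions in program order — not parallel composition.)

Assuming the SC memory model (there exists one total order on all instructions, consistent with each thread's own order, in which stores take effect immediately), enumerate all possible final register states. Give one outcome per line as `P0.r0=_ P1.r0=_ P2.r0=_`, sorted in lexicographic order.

P0.r0=0 P1.r0=1 P2.r0=1
P0.r0=0 P1.r0=1 P2.r0=2
P0.r0=1 P1.r0=0 P2.r0=1
P0.r0=1 P1.r0=0 P2.r0=2
P0.r0=1 P1.r0=1 P2.r0=1
P0.r0=1 P1.r0=1 P2.r0=2
P0.r0=2 P1.r0=0 P2.r0=2
P0.r0=2 P1.r0=1 P2.r0=1
P0.r0=2 P1.r0=1 P2.r0=2

outcome vector order: (P0.r0,P1.r0,P2.r0)
|SC outcomes| = 9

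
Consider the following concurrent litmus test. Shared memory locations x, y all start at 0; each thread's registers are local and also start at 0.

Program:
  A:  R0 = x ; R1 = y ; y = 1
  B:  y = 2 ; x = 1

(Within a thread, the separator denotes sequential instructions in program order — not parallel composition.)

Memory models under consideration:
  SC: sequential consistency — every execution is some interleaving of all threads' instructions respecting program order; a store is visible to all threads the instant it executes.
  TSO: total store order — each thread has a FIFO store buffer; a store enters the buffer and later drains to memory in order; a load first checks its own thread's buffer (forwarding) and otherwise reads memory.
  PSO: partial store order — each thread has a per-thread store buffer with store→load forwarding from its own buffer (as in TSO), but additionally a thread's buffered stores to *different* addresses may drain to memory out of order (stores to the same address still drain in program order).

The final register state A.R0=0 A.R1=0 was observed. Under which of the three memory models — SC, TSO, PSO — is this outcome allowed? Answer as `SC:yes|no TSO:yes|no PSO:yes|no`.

outcome vector order: (A.R0,A.R1)
SC: 3 outcomes — {0/0, 0/2, 1/2}
TSO: 3 outcomes — {0/0, 0/2, 1/2}
PSO: 4 outcomes — {0/0, 0/2, 1/0, 1/2}
target 0/0 ∈ {SC,TSO,PSO}

SC:yes TSO:yes PSO:yes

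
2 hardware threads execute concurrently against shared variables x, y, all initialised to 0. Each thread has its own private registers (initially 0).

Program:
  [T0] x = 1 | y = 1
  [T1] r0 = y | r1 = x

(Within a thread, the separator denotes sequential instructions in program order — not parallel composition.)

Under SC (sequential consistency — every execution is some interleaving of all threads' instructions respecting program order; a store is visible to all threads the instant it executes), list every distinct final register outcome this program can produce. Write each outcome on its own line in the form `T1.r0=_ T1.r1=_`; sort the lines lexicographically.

outcome vector order: (T1.r0,T1.r1)
|SC outcomes| = 3

T1.r0=0 T1.r1=0
T1.r0=0 T1.r1=1
T1.r0=1 T1.r1=1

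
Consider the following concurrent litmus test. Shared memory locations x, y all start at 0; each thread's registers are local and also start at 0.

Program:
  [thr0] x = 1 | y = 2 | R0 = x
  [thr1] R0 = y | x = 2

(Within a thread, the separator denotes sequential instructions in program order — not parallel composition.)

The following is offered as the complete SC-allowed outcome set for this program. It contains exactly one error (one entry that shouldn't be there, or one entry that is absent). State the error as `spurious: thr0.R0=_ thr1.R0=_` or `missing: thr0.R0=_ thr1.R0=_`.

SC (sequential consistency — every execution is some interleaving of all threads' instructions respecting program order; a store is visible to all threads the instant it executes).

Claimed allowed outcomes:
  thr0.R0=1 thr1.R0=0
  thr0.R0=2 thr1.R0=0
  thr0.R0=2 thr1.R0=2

outcome vector order: (thr0.R0,thr1.R0)
SC (4): <1 0>, <1 2>, <2 0>, <2 2>
SC∖claimed = {<1 2>}

missing: thr0.R0=1 thr1.R0=2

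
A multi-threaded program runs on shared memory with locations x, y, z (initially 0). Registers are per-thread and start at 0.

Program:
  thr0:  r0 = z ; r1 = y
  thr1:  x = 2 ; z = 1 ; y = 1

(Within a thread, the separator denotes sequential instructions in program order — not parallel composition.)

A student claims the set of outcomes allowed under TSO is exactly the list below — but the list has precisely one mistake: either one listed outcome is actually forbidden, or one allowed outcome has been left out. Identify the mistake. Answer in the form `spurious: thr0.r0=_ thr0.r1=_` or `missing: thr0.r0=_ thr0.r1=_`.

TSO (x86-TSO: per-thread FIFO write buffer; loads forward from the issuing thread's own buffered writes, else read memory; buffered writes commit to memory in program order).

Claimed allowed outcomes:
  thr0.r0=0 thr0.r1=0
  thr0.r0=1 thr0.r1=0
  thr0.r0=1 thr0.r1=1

outcome vector order: (thr0.r0,thr0.r1)
under TSO → 0/0; 0/1; 1/0; 1/1
TSO∖claimed = {0/1}

missing: thr0.r0=0 thr0.r1=1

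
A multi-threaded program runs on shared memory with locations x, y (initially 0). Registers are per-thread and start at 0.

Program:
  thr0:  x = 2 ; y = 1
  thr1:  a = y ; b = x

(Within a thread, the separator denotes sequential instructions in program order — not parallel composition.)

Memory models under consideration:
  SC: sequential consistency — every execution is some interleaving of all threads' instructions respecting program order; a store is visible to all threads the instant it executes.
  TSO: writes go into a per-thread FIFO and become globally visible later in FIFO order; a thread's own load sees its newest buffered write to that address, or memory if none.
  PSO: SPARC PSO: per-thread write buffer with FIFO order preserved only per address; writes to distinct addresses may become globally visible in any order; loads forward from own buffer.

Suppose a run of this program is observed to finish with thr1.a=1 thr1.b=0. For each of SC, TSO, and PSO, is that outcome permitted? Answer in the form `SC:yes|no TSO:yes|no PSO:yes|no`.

outcome vector order: (thr1.a,thr1.b)
[SC] allowed = {(0,0); (0,2); (1,2)}
[TSO] allowed = {(0,0); (0,2); (1,2)}
[PSO] allowed = {(0,0); (0,2); (1,0); (1,2)}
target (1,0) ∈ {PSO}

SC:no TSO:no PSO:yes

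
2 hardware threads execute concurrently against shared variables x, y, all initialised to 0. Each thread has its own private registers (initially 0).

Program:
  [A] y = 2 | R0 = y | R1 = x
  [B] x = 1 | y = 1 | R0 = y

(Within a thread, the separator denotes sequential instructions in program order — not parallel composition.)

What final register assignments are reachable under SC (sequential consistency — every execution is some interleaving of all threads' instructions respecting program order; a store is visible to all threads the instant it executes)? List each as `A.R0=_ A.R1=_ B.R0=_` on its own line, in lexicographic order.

outcome vector order: (A.R0,A.R1,B.R0)
|SC outcomes| = 4

A.R0=1 A.R1=1 B.R0=1
A.R0=2 A.R1=0 B.R0=1
A.R0=2 A.R1=1 B.R0=1
A.R0=2 A.R1=1 B.R0=2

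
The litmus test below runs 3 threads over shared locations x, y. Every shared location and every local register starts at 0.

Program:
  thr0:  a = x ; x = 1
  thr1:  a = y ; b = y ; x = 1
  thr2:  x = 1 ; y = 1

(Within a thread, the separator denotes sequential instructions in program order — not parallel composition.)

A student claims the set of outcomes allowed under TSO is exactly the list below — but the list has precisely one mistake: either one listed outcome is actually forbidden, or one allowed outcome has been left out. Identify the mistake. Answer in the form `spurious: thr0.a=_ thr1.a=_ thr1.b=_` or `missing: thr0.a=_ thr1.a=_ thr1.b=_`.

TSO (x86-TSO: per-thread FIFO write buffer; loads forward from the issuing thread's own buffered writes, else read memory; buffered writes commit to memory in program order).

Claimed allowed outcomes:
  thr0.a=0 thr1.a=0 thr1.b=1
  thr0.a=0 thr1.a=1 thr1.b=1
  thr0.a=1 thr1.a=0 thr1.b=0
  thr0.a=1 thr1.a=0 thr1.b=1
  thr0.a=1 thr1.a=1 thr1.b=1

outcome vector order: (thr0.a,thr1.a,thr1.b)
under TSO → 0/0/0 0/0/1 0/1/1 1/0/0 1/0/1 1/1/1
TSO∖claimed = {0/0/0}

missing: thr0.a=0 thr1.a=0 thr1.b=0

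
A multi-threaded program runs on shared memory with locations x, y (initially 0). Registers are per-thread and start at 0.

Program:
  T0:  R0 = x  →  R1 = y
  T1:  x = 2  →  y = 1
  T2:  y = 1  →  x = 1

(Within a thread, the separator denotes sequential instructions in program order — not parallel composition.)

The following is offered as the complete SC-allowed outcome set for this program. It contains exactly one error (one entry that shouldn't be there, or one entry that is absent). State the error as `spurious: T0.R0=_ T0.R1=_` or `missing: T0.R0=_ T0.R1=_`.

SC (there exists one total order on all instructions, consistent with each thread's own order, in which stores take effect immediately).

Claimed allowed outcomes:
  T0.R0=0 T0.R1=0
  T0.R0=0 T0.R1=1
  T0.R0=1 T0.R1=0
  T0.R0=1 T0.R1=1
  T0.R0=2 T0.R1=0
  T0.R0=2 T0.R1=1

outcome vector order: (T0.R0,T0.R1)
under SC → <0 0>; <0 1>; <1 1>; <2 0>; <2 1>
claimed∖SC = {<1 0>}

spurious: T0.R0=1 T0.R1=0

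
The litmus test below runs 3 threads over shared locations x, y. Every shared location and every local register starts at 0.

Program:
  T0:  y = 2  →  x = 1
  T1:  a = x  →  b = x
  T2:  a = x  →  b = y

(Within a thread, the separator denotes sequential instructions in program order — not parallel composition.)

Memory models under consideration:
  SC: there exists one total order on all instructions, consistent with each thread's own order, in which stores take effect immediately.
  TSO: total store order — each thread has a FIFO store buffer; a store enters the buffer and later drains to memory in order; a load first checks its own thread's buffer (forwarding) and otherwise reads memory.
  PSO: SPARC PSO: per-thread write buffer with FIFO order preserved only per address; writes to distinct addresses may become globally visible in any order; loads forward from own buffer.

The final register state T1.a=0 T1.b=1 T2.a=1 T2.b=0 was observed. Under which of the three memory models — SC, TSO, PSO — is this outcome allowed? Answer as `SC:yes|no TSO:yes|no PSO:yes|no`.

outcome vector order: (T1.a,T1.b,T2.a,T2.b)
SC: 9 outcomes — {0000; 0002; 0012; 0100; 0102; 0112; 1100; 1102; 1112}
TSO: 9 outcomes — {0000; 0002; 0012; 0100; 0102; 0112; 1100; 1102; 1112}
PSO: 12 outcomes — {0000; 0002; 0010; 0012; 0100; 0102; 0110; 0112; 1100; 1102; 1110; 1112}
target 0110 ∈ {PSO}

SC:no TSO:no PSO:yes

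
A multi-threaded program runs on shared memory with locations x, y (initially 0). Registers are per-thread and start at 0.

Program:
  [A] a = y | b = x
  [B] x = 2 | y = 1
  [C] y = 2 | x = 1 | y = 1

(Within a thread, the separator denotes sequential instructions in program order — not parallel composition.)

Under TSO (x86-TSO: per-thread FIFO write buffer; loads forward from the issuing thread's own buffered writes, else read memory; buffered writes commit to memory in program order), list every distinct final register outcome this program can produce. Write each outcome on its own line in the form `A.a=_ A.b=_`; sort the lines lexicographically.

A.a=0 A.b=0
A.a=0 A.b=1
A.a=0 A.b=2
A.a=1 A.b=1
A.a=1 A.b=2
A.a=2 A.b=0
A.a=2 A.b=1
A.a=2 A.b=2

outcome vector order: (A.a,A.b)
|TSO outcomes| = 8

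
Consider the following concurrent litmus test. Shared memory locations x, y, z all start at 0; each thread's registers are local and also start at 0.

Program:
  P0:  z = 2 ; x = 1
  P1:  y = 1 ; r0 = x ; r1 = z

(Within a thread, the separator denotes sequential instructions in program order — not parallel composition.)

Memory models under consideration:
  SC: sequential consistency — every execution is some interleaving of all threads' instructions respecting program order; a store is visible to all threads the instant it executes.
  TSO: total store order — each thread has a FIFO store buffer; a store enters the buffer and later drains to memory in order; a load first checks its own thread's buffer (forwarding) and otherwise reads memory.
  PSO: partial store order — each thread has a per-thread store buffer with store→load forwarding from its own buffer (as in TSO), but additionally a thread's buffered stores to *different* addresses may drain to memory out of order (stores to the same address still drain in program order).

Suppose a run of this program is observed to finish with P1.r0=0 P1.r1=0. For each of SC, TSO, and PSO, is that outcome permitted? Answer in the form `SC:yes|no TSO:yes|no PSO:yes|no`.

outcome vector order: (P1.r0,P1.r1)
under SC → <0 0>, <0 2>, <1 2>
under TSO → <0 0>, <0 2>, <1 2>
under PSO → <0 0>, <0 2>, <1 0>, <1 2>
target <0 0> ∈ {SC,TSO,PSO}

SC:yes TSO:yes PSO:yes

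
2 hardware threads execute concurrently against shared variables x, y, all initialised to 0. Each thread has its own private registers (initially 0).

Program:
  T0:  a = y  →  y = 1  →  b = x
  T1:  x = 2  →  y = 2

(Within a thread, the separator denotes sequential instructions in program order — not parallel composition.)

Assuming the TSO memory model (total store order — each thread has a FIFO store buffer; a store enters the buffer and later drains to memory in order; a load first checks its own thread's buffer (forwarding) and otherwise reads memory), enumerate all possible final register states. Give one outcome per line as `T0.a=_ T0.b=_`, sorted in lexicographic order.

T0.a=0 T0.b=0
T0.a=0 T0.b=2
T0.a=2 T0.b=2

outcome vector order: (T0.a,T0.b)
|TSO outcomes| = 3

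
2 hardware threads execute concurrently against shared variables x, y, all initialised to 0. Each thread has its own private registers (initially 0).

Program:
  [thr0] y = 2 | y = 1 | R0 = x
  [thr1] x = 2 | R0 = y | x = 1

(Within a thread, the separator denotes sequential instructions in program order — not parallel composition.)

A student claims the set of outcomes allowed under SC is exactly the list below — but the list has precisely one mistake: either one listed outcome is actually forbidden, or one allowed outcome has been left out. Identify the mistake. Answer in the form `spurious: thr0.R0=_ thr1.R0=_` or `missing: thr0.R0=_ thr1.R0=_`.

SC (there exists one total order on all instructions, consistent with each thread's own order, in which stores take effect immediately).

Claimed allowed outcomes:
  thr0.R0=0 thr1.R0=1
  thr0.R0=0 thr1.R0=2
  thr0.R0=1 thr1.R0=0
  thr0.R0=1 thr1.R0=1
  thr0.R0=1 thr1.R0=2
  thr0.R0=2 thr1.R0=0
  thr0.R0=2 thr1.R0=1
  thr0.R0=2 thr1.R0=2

outcome vector order: (thr0.R0,thr1.R0)
[SC] allowed = {<0 1>, <1 0>, <1 1>, <1 2>, <2 0>, <2 1>, <2 2>}
claimed∖SC = {<0 2>}

spurious: thr0.R0=0 thr1.R0=2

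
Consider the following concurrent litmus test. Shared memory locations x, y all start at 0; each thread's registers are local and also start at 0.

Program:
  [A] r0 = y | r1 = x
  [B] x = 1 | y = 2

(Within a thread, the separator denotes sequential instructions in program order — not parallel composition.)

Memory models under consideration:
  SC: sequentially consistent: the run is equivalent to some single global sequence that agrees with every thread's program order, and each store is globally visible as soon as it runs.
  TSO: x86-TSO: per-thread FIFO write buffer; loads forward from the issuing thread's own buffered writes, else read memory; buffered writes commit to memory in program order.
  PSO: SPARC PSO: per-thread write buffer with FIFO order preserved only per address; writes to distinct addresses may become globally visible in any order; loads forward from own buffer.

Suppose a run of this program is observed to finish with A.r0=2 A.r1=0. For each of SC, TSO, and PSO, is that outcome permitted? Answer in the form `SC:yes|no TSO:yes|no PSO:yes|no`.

SC:no TSO:no PSO:yes

outcome vector order: (A.r0,A.r1)
SC: 3 outcomes — {(0,0), (0,1), (2,1)}
TSO: 3 outcomes — {(0,0), (0,1), (2,1)}
PSO: 4 outcomes — {(0,0), (0,1), (2,0), (2,1)}
target (2,0) ∈ {PSO}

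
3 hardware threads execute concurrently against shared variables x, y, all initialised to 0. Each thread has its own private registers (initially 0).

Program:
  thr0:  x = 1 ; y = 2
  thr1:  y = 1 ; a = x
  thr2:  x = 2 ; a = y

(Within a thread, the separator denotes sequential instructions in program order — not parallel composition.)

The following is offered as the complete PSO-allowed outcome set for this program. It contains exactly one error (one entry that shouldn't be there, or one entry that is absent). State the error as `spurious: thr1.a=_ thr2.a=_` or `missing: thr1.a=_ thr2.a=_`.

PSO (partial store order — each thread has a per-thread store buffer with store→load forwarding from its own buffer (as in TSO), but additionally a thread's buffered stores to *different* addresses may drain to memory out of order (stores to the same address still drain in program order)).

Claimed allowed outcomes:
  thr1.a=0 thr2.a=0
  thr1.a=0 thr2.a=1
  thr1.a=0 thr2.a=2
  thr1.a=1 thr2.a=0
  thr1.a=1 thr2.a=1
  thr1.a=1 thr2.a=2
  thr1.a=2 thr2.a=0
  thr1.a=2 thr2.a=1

missing: thr1.a=2 thr2.a=2

outcome vector order: (thr1.a,thr2.a)
PSO (9): 00; 01; 02; 10; 11; 12; 20; 21; 22
PSO∖claimed = {22}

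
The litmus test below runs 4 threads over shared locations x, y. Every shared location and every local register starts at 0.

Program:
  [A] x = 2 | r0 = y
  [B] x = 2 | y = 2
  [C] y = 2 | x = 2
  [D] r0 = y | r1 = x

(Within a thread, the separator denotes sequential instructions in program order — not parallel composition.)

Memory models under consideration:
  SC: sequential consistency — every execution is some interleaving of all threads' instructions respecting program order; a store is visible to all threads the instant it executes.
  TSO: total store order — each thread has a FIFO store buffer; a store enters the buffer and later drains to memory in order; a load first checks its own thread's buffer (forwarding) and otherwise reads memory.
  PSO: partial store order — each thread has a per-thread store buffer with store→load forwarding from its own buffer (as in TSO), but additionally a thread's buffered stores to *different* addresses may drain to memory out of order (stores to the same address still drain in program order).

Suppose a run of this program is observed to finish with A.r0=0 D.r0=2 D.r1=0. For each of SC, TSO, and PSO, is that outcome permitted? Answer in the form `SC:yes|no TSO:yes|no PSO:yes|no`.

outcome vector order: (A.r0,D.r0,D.r1)
under SC → 000 002 022 200 202 220 222
under TSO → 000 002 020 022 200 202 220 222
under PSO → 000 002 020 022 200 202 220 222
target 020 ∈ {TSO,PSO}

SC:no TSO:yes PSO:yes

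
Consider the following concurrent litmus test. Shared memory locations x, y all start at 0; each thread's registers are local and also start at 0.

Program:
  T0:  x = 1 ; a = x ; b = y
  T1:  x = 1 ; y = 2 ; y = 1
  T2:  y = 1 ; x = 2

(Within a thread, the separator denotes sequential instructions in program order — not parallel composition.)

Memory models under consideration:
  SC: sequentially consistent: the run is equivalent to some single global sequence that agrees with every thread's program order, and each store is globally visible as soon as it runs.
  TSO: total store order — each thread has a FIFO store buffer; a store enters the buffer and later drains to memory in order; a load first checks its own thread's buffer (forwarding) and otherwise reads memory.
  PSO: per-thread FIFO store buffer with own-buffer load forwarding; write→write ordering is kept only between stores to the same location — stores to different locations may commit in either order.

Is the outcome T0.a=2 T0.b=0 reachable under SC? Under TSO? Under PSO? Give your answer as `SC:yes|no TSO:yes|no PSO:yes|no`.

SC:no TSO:no PSO:yes

outcome vector order: (T0.a,T0.b)
under SC → <1 0>; <1 1>; <1 2>; <2 1>; <2 2>
under TSO → <1 0>; <1 1>; <1 2>; <2 1>; <2 2>
under PSO → <1 0>; <1 1>; <1 2>; <2 0>; <2 1>; <2 2>
target <2 0> ∈ {PSO}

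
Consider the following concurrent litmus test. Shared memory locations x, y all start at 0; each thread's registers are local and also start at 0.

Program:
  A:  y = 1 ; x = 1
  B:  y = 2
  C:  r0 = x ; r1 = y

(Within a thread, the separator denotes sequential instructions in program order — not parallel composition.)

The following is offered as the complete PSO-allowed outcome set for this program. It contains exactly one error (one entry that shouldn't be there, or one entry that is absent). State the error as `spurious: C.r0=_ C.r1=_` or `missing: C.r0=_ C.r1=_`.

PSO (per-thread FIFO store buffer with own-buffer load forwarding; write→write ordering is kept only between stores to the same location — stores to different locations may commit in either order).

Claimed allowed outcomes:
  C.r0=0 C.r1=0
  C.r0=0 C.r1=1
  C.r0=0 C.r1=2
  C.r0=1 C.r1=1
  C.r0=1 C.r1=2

missing: C.r0=1 C.r1=0

outcome vector order: (C.r0,C.r1)
under PSO → <0 0>; <0 1>; <0 2>; <1 0>; <1 1>; <1 2>
PSO∖claimed = {<1 0>}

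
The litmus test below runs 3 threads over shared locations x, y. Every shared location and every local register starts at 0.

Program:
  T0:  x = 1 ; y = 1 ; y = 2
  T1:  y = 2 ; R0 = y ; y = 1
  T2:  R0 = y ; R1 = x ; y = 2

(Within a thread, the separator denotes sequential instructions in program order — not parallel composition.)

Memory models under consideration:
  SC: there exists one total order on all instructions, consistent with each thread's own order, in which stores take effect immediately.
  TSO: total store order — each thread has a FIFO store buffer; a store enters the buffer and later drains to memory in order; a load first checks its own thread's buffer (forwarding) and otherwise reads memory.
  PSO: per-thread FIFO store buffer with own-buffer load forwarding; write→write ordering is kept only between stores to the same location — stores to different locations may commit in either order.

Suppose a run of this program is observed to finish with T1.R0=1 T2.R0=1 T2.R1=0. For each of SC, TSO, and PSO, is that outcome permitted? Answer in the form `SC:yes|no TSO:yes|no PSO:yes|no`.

outcome vector order: (T1.R0,T2.R0,T2.R1)
under SC → <1 0 0>, <1 0 1>, <1 1 1>, <1 2 0>, <1 2 1>, <2 0 0>, <2 0 1>, <2 1 0>, <2 1 1>, <2 2 0>, <2 2 1>
under TSO → <1 0 0>, <1 0 1>, <1 1 1>, <1 2 0>, <1 2 1>, <2 0 0>, <2 0 1>, <2 1 0>, <2 1 1>, <2 2 0>, <2 2 1>
under PSO → <1 0 0>, <1 0 1>, <1 1 0>, <1 1 1>, <1 2 0>, <1 2 1>, <2 0 0>, <2 0 1>, <2 1 0>, <2 1 1>, <2 2 0>, <2 2 1>
target <1 1 0> ∈ {PSO}

SC:no TSO:no PSO:yes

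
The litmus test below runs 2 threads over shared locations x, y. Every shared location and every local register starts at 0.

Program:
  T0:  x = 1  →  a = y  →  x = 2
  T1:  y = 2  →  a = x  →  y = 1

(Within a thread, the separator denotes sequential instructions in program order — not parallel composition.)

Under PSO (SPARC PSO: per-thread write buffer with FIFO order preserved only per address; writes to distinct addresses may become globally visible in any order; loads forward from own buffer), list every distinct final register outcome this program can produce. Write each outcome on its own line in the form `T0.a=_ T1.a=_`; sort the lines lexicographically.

T0.a=0 T1.a=0
T0.a=0 T1.a=1
T0.a=0 T1.a=2
T0.a=1 T1.a=0
T0.a=1 T1.a=1
T0.a=2 T1.a=0
T0.a=2 T1.a=1
T0.a=2 T1.a=2

outcome vector order: (T0.a,T1.a)
|PSO outcomes| = 8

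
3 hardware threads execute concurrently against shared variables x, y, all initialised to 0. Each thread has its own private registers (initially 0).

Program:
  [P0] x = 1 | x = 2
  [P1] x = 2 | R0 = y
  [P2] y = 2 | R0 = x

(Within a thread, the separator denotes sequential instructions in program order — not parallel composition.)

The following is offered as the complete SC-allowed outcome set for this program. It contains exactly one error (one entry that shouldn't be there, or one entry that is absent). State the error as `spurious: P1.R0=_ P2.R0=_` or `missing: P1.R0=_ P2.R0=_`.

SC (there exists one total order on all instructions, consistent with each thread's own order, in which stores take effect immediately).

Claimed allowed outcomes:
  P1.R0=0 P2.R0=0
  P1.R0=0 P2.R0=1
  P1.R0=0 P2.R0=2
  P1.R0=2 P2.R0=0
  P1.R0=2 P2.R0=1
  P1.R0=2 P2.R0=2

outcome vector order: (P1.R0,P2.R0)
[SC] allowed = {<0 1>; <0 2>; <2 0>; <2 1>; <2 2>}
claimed∖SC = {<0 0>}

spurious: P1.R0=0 P2.R0=0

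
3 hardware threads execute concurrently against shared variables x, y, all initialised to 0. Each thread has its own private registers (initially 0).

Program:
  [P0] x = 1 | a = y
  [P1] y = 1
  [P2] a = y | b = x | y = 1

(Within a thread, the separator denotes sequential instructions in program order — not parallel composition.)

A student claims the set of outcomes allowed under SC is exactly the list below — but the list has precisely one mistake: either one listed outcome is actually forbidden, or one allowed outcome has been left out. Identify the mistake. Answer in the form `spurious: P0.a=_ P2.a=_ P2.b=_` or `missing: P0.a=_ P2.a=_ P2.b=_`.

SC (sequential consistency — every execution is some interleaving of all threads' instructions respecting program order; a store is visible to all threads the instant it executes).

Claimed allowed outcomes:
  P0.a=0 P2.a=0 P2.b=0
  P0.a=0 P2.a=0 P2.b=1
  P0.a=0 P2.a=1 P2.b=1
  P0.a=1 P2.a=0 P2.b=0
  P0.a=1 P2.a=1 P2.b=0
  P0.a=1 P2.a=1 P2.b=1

outcome vector order: (P0.a,P2.a,P2.b)
SC (7): 000 001 011 100 101 110 111
SC∖claimed = {101}

missing: P0.a=1 P2.a=0 P2.b=1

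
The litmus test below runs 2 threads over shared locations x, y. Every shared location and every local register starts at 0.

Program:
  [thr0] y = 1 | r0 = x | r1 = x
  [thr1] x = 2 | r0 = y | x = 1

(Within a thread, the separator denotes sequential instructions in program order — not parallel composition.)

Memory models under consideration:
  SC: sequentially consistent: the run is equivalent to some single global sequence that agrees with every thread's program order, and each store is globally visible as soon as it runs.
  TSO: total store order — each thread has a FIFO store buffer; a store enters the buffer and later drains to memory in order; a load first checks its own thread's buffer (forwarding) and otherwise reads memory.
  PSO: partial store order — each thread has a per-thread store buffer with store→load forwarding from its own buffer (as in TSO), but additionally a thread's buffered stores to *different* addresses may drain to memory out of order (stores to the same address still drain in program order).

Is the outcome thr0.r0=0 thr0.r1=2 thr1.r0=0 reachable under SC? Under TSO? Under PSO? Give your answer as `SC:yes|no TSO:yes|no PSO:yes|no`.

SC:no TSO:yes PSO:yes

outcome vector order: (thr0.r0,thr0.r1,thr1.r0)
SC: 9 outcomes — {(0,0,1), (0,1,1), (0,2,1), (1,1,0), (1,1,1), (2,1,0), (2,1,1), (2,2,0), (2,2,1)}
TSO: 12 outcomes — {(0,0,0), (0,0,1), (0,1,0), (0,1,1), (0,2,0), (0,2,1), (1,1,0), (1,1,1), (2,1,0), (2,1,1), (2,2,0), (2,2,1)}
PSO: 12 outcomes — {(0,0,0), (0,0,1), (0,1,0), (0,1,1), (0,2,0), (0,2,1), (1,1,0), (1,1,1), (2,1,0), (2,1,1), (2,2,0), (2,2,1)}
target (0,2,0) ∈ {TSO,PSO}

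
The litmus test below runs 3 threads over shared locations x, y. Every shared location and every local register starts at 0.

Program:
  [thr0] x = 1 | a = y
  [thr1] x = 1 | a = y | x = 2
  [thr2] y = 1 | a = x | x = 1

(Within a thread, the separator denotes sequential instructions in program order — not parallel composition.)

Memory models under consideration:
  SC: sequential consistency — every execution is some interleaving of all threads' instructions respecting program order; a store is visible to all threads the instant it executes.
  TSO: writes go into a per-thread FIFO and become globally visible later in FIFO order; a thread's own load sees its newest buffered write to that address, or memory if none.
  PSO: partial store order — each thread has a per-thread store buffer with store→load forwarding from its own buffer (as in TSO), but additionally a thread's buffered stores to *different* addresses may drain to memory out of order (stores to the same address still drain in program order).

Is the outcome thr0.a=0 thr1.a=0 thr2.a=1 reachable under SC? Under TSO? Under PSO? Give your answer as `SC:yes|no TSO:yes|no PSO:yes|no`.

SC:yes TSO:yes PSO:yes

outcome vector order: (thr0.a,thr1.a,thr2.a)
under SC → 0/0/1 0/0/2 0/1/1 0/1/2 1/0/1 1/0/2 1/1/0 1/1/1 1/1/2
under TSO → 0/0/0 0/0/1 0/0/2 0/1/0 0/1/1 0/1/2 1/0/0 1/0/1 1/0/2 1/1/0 1/1/1 1/1/2
under PSO → 0/0/0 0/0/1 0/0/2 0/1/0 0/1/1 0/1/2 1/0/0 1/0/1 1/0/2 1/1/0 1/1/1 1/1/2
target 0/0/1 ∈ {SC,TSO,PSO}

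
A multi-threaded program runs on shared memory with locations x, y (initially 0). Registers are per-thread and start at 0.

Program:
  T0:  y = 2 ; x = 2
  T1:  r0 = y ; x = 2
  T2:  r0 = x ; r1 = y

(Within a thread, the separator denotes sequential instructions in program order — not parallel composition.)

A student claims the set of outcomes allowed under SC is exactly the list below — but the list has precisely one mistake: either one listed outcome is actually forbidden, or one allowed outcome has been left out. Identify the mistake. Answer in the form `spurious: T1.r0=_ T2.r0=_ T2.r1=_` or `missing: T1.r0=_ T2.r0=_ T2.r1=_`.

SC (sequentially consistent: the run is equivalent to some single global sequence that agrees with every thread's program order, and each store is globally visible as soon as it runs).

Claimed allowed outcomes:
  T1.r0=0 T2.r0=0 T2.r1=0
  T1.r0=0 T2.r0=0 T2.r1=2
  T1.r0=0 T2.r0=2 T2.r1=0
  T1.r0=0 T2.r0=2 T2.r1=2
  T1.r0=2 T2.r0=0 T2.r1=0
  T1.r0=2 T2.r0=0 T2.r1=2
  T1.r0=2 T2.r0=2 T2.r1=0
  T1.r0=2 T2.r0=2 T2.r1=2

outcome vector order: (T1.r0,T2.r0,T2.r1)
under SC → 000; 002; 020; 022; 200; 202; 222
claimed∖SC = {220}

spurious: T1.r0=2 T2.r0=2 T2.r1=0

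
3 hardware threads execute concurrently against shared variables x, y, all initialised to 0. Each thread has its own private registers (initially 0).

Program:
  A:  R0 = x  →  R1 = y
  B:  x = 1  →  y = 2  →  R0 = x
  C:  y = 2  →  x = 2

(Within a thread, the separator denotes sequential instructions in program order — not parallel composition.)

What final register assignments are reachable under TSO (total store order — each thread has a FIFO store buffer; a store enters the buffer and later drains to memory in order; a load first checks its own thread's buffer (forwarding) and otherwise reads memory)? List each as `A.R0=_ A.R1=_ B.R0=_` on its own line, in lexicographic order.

A.R0=0 A.R1=0 B.R0=1
A.R0=0 A.R1=0 B.R0=2
A.R0=0 A.R1=2 B.R0=1
A.R0=0 A.R1=2 B.R0=2
A.R0=1 A.R1=0 B.R0=1
A.R0=1 A.R1=0 B.R0=2
A.R0=1 A.R1=2 B.R0=1
A.R0=1 A.R1=2 B.R0=2
A.R0=2 A.R1=2 B.R0=1
A.R0=2 A.R1=2 B.R0=2

outcome vector order: (A.R0,A.R1,B.R0)
|TSO outcomes| = 10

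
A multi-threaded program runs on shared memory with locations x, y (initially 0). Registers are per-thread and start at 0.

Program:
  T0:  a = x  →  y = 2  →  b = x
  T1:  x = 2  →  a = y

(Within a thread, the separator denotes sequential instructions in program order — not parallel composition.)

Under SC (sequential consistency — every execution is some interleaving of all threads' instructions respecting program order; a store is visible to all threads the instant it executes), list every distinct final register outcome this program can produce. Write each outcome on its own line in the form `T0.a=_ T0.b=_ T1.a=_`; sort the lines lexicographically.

outcome vector order: (T0.a,T0.b,T1.a)
|SC outcomes| = 5

T0.a=0 T0.b=0 T1.a=2
T0.a=0 T0.b=2 T1.a=0
T0.a=0 T0.b=2 T1.a=2
T0.a=2 T0.b=2 T1.a=0
T0.a=2 T0.b=2 T1.a=2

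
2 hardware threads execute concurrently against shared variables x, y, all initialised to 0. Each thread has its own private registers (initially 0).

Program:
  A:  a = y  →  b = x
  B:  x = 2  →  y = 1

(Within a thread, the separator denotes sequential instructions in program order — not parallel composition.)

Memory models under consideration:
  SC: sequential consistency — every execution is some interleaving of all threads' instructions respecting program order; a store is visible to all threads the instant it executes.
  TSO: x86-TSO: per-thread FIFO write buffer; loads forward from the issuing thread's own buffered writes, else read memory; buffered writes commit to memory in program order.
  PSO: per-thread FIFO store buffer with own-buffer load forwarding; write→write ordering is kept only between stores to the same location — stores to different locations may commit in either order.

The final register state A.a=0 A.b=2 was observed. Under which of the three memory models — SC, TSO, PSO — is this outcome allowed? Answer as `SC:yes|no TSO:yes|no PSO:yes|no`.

SC:yes TSO:yes PSO:yes

outcome vector order: (A.a,A.b)
SC (3): (0,0); (0,2); (1,2)
TSO (3): (0,0); (0,2); (1,2)
PSO (4): (0,0); (0,2); (1,0); (1,2)
target (0,2) ∈ {SC,TSO,PSO}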